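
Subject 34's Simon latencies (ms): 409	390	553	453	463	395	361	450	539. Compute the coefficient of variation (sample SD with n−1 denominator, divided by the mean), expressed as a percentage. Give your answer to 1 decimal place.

14.8%

n = 9, Σ = 4013, M = 445.8889
Σ(x−M)² = 34782.889; s = √(34782.889/8) = 65.9383
CV = 65.9383 / 445.8889 = 0.14788 = 14.788%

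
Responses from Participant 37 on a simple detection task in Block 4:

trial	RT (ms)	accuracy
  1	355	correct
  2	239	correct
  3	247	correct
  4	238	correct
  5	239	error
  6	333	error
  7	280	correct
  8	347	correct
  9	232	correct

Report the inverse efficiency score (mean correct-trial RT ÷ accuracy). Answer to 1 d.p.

Correct trials (n=7): 355, 239, 247, 238, 280, 347, 232
Mean correct RT = 1938/7 = 276.8571 ms
Proportion correct = 7/9
IES = 276.8571 / (7/9) = 355.959 ms

356.0 ms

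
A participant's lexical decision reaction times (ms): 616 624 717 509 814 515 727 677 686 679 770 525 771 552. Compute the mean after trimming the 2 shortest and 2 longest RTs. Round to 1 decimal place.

657.3 ms

Sorted: 509, 515, 525, 552, 616, 624, 677, 679, 686, 717, 727, 770, 771, 814
Drop lowest 2 (509, 515) and highest 2 (771, 814)
Remaining (n=10): Σ = 6573, mean = 6573/10 = 657.300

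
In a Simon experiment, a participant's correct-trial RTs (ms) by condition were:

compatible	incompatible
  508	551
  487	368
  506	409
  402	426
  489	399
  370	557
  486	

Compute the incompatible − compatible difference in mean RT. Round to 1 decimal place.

M(compatible) = 3248/7 = 464.000
M(incompatible) = 2710/6 = 451.667
Difference = 451.667 − 464.000 = -12.333 ms

-12.3 ms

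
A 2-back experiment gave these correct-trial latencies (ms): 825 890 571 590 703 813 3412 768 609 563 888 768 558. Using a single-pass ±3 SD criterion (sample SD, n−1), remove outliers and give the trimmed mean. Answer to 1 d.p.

n = 13, ΣRT = 11958, M = 919.846
Σ(x−M)² = 6911673.69; s = √(6911673.69/12) = 758.929
Cutoffs: 919.846 ± 3·758.929 → [-1356.9, 3196.6]
Outside: 3412 → excluded.
Retained (n=12): Σ = 8546, mean = 8546/12 = 712.167

712.2 ms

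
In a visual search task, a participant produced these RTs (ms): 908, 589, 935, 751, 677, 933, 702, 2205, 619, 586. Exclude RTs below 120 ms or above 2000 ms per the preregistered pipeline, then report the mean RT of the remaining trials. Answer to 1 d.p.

744.4 ms

Excluded: 2205
Retained (n=9): Σ = 6700
Mean = 6700/9 = 744.4444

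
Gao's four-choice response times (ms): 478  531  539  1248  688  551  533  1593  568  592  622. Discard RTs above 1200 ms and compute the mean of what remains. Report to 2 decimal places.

Excluded: 1248, 1593
Retained (n=9): Σ = 5102
Mean = 5102/9 = 566.8889

566.89 ms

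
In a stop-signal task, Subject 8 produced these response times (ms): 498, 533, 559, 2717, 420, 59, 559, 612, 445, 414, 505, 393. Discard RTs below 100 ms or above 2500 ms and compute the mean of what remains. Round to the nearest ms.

494 ms

Excluded: 59, 2717
Retained (n=10): Σ = 4938
Mean = 4938/10 = 493.8000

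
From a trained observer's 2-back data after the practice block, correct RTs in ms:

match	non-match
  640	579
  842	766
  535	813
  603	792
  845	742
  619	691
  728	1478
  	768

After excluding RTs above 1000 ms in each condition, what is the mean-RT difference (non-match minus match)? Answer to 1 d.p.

non-match: exclude 1478
M(match) = 4812/7 = 687.429
M(non-match) = 5151/7 = 735.857
Difference = 735.857 − 687.429 = 48.429 ms

48.4 ms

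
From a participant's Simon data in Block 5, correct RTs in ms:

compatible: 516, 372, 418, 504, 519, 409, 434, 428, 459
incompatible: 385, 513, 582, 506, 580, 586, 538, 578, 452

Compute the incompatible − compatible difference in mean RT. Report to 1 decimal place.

73.4 ms

M(compatible) = 4059/9 = 451.000
M(incompatible) = 4720/9 = 524.444
Difference = 524.444 − 451.000 = 73.444 ms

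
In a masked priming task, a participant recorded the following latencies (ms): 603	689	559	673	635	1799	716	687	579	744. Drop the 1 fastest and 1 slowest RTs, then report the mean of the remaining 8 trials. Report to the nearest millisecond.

Sorted: 559, 579, 603, 635, 673, 687, 689, 716, 744, 1799
Drop lowest 1 (559) and highest 1 (1799)
Remaining (n=8): Σ = 5326, mean = 5326/8 = 665.750

666 ms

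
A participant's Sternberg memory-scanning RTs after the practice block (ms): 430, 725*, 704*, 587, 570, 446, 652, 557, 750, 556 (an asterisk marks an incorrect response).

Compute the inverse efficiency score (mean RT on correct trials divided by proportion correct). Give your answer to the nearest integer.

711 ms

Correct trials (n=8): 430, 587, 570, 446, 652, 557, 750, 556
Mean correct RT = 4548/8 = 568.5000 ms
Proportion correct = 8/10
IES = 568.5000 / (8/10) = 710.625 ms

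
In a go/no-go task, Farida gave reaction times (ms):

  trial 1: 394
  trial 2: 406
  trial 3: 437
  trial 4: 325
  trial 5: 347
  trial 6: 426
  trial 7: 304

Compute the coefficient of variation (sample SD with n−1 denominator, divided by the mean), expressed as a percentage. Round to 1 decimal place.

n = 7, Σ = 2639, M = 377.0000
Σ(x−M)² = 16064.000; s = √(16064.000/6) = 51.7430
CV = 51.7430 / 377.0000 = 0.13725 = 13.725%

13.7%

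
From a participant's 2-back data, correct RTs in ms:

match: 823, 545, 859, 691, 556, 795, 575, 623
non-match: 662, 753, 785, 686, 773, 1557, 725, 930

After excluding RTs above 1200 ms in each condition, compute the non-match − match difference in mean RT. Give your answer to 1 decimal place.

non-match: exclude 1557
M(match) = 5467/8 = 683.375
M(non-match) = 5314/7 = 759.143
Difference = 759.143 − 683.375 = 75.768 ms

75.8 ms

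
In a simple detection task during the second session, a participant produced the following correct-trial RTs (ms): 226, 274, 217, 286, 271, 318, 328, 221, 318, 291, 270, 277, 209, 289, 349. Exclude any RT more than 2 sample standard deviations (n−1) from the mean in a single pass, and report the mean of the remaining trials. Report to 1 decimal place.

276.3 ms

n = 15, ΣRT = 4144, M = 276.267
Σ(x−M)² = 25614.93; s = √(25614.93/14) = 42.774
Cutoffs: 276.267 ± 2·42.774 → [190.7, 361.8]
No RTs fall outside the cutoffs; all 15 retained. Mean = 4144/15 = 276.267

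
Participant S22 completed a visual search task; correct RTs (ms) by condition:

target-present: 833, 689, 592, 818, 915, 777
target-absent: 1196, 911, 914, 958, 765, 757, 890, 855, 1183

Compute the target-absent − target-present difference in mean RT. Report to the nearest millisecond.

M(target-present) = 4624/6 = 770.667
M(target-absent) = 8429/9 = 936.556
Difference = 936.556 − 770.667 = 165.889 ms

166 ms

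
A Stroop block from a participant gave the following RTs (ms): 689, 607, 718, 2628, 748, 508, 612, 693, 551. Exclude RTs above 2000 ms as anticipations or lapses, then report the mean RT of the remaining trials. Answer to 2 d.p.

640.75 ms

Excluded: 2628
Retained (n=8): Σ = 5126
Mean = 5126/8 = 640.7500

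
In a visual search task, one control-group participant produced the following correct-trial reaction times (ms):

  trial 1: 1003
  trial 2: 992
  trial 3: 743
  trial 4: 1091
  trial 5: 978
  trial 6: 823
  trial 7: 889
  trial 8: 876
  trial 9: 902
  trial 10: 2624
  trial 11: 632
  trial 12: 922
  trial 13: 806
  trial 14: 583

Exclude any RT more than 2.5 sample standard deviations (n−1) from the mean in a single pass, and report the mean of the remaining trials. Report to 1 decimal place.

864.6 ms

n = 14, ΣRT = 13864, M = 990.286
Σ(x−M)² = 3132604.86; s = √(3132604.86/13) = 490.887
Cutoffs: 990.286 ± 2.5·490.887 → [-236.9, 2217.5]
Outside: 2624 → excluded.
Retained (n=13): Σ = 11240, mean = 11240/13 = 864.615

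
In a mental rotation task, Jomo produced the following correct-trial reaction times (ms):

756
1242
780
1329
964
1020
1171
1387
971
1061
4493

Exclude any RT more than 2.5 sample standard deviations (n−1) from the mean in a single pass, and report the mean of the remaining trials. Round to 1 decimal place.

1068.1 ms

n = 11, ΣRT = 15174, M = 1379.455
Σ(x−M)² = 11077214.73; s = √(11077214.73/10) = 1052.483
Cutoffs: 1379.455 ± 2.5·1052.483 → [-1251.8, 4010.7]
Outside: 4493 → excluded.
Retained (n=10): Σ = 10681, mean = 10681/10 = 1068.100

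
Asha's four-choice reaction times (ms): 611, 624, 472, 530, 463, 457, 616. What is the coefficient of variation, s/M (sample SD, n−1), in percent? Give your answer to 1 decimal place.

n = 7, Σ = 3773, M = 539.0000
Σ(x−M)² = 35408.000; s = √(35408.000/6) = 76.8201
CV = 76.8201 / 539.0000 = 0.14252 = 14.252%

14.3%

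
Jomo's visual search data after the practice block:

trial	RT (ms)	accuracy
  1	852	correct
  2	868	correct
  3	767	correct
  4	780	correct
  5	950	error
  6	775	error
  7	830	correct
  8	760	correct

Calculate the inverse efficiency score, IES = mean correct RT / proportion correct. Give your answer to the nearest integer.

1079 ms

Correct trials (n=6): 852, 868, 767, 780, 830, 760
Mean correct RT = 4857/6 = 809.5000 ms
Proportion correct = 6/8
IES = 809.5000 / (6/8) = 1079.333 ms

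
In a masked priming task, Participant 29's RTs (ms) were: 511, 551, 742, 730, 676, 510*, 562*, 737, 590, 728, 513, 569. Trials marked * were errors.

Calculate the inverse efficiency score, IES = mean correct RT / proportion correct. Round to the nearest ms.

Correct trials (n=10): 511, 551, 742, 730, 676, 737, 590, 728, 513, 569
Mean correct RT = 6347/10 = 634.7000 ms
Proportion correct = 10/12
IES = 634.7000 / (10/12) = 761.640 ms

762 ms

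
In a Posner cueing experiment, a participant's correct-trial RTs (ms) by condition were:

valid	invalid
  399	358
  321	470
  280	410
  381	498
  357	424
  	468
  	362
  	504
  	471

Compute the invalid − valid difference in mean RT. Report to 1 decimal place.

M(valid) = 1738/5 = 347.600
M(invalid) = 3965/9 = 440.556
Difference = 440.556 − 347.600 = 92.956 ms

93.0 ms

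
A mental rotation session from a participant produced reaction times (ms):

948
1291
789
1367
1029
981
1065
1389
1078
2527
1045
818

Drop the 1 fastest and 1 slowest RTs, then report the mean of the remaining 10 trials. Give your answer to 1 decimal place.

1101.1 ms

Sorted: 789, 818, 948, 981, 1029, 1045, 1065, 1078, 1291, 1367, 1389, 2527
Drop lowest 1 (789) and highest 1 (2527)
Remaining (n=10): Σ = 11011, mean = 11011/10 = 1101.100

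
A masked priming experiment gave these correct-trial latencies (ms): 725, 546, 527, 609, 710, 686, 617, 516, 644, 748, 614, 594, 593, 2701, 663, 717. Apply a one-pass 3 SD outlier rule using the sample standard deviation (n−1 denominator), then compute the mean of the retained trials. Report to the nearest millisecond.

634 ms

n = 16, ΣRT = 12210, M = 763.125
Σ(x−M)² = 4081015.75; s = √(4081015.75/15) = 521.601
Cutoffs: 763.125 ± 3·521.601 → [-801.7, 2327.9]
Outside: 2701 → excluded.
Retained (n=15): Σ = 9509, mean = 9509/15 = 633.933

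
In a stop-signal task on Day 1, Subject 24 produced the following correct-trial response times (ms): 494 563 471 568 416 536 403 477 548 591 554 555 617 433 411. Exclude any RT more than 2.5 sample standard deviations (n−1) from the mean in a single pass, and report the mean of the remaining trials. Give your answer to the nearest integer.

n = 15, ΣRT = 7637, M = 509.133
Σ(x−M)² = 69133.73; s = √(69133.73/14) = 70.272
Cutoffs: 509.133 ± 2.5·70.272 → [333.5, 684.8]
No RTs fall outside the cutoffs; all 15 retained. Mean = 7637/15 = 509.133

509 ms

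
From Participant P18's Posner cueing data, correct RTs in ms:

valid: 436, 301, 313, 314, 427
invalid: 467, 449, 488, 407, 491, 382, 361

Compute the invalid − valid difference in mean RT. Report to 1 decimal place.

M(valid) = 1791/5 = 358.200
M(invalid) = 3045/7 = 435.000
Difference = 435.000 − 358.200 = 76.800 ms

76.8 ms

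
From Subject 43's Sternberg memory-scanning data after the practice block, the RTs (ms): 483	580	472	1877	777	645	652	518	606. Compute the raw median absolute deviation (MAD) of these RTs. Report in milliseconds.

88 ms

Sorted: 472, 483, 518, 580, 606, 645, 652, 777, 1877 → median = 606
|x − 606|: 123, 26, 134, 1271, 171, 39, 46, 88, 0
Sorted deviations: 0, 26, 39, 46, 88, 123, 134, 171, 1271 → MAD = 88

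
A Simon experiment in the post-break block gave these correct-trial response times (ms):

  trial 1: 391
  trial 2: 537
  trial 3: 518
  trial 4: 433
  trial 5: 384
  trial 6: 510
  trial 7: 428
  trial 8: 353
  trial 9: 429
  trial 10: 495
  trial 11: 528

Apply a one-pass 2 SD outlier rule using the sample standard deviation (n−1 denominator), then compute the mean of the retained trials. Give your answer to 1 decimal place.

455.1 ms

n = 11, ΣRT = 5006, M = 455.091
Σ(x−M)² = 42076.91; s = √(42076.91/10) = 64.867
Cutoffs: 455.091 ± 2·64.867 → [325.4, 584.8]
No RTs fall outside the cutoffs; all 11 retained. Mean = 5006/11 = 455.091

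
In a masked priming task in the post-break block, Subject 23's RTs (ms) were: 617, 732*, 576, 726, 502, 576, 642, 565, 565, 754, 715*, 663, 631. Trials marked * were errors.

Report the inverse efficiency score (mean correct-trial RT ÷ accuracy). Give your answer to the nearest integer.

732 ms

Correct trials (n=11): 617, 576, 726, 502, 576, 642, 565, 565, 754, 663, 631
Mean correct RT = 6817/11 = 619.7273 ms
Proportion correct = 11/13
IES = 619.7273 / (11/13) = 732.405 ms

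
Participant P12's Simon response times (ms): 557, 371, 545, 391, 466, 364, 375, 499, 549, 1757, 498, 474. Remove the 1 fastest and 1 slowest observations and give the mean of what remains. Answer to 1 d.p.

472.5 ms

Sorted: 364, 371, 375, 391, 466, 474, 498, 499, 545, 549, 557, 1757
Drop lowest 1 (364) and highest 1 (1757)
Remaining (n=10): Σ = 4725, mean = 4725/10 = 472.500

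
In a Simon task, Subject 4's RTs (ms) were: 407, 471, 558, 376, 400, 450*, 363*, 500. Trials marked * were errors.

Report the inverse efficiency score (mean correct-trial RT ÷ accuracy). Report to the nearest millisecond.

603 ms

Correct trials (n=6): 407, 471, 558, 376, 400, 500
Mean correct RT = 2712/6 = 452.0000 ms
Proportion correct = 6/8
IES = 452.0000 / (6/8) = 602.667 ms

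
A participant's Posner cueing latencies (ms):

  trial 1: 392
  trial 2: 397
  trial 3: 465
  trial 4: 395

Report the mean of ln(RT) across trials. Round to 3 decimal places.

6.019

ln(RT): 5.9713, 5.9839, 6.1420, 5.9789
Σ ln(RT) = 24.0761
Mean = 24.0761/4 = 6.01903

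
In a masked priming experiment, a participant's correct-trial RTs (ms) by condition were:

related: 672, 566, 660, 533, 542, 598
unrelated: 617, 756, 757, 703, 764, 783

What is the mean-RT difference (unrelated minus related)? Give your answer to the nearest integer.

135 ms

M(related) = 3571/6 = 595.167
M(unrelated) = 4380/6 = 730.000
Difference = 730.000 − 595.167 = 134.833 ms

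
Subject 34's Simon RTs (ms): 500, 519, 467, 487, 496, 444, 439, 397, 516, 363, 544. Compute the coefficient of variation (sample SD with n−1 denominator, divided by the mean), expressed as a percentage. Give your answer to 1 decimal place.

n = 11, Σ = 5172, M = 470.1818
Σ(x−M)² = 30281.636; s = √(30281.636/10) = 55.0288
CV = 55.0288 / 470.1818 = 0.11704 = 11.704%

11.7%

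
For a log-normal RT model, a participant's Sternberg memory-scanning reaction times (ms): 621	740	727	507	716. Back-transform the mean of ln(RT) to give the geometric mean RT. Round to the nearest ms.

ln(RT): 6.4313, 6.6067, 6.5889, 6.2285, 6.5737
Mean ln(RT) = 32.4291/5 = 6.48582
Geometric mean = exp(6.48582) = 655.78 ms

656 ms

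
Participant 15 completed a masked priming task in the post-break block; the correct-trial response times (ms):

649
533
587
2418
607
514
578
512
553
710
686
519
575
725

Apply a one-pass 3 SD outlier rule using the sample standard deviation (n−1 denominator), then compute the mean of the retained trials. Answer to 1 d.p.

596.0 ms

n = 14, ΣRT = 10166, M = 726.143
Σ(x−M)² = 3149603.71; s = √(3149603.71/13) = 492.217
Cutoffs: 726.143 ± 3·492.217 → [-750.5, 2202.8]
Outside: 2418 → excluded.
Retained (n=13): Σ = 7748, mean = 7748/13 = 596.000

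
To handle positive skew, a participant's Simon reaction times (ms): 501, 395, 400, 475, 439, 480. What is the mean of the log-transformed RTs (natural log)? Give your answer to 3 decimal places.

ln(RT): 6.2166, 5.9789, 5.9915, 6.1633, 6.0845, 6.1738
Σ ln(RT) = 36.6086
Mean = 36.6086/6 = 6.10143

6.101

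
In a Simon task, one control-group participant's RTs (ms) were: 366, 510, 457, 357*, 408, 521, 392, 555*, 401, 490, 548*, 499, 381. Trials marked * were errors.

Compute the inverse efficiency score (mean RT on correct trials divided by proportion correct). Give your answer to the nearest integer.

Correct trials (n=10): 366, 510, 457, 408, 521, 392, 401, 490, 499, 381
Mean correct RT = 4425/10 = 442.5000 ms
Proportion correct = 10/13
IES = 442.5000 / (10/13) = 575.250 ms

575 ms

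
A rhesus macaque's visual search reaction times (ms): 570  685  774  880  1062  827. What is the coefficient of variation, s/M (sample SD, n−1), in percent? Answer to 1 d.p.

21.1%

n = 6, Σ = 4798, M = 799.6667
Σ(x−M)² = 142573.333; s = √(142573.333/5) = 168.8629
CV = 168.8629 / 799.6667 = 0.21117 = 21.117%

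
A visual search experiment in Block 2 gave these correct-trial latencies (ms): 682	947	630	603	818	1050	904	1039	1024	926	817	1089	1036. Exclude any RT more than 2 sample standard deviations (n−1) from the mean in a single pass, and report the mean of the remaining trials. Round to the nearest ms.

890 ms

n = 13, ΣRT = 11565, M = 889.615
Σ(x−M)² = 335159.08; s = √(335159.08/12) = 167.122
Cutoffs: 889.615 ± 2·167.122 → [555.4, 1223.9]
No RTs fall outside the cutoffs; all 13 retained. Mean = 11565/13 = 889.615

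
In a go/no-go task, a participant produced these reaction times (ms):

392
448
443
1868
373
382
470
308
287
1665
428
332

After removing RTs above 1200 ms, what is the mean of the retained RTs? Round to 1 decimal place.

386.3 ms

Excluded: 1665, 1868
Retained (n=10): Σ = 3863
Mean = 3863/10 = 386.3000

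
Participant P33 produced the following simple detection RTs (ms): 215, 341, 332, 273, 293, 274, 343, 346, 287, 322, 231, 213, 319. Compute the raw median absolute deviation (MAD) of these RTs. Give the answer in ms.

39 ms

Sorted: 213, 215, 231, 273, 274, 287, 293, 319, 322, 332, 341, 343, 346 → median = 293
|x − 293|: 78, 48, 39, 20, 0, 19, 50, 53, 6, 29, 62, 80, 26
Sorted deviations: 0, 6, 19, 20, 26, 29, 39, 48, 50, 53, 62, 78, 80 → MAD = 39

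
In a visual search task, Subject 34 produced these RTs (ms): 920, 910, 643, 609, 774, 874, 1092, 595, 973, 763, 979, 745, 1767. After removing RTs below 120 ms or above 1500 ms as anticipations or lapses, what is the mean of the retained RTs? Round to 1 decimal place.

823.1 ms

Excluded: 1767
Retained (n=12): Σ = 9877
Mean = 9877/12 = 823.0833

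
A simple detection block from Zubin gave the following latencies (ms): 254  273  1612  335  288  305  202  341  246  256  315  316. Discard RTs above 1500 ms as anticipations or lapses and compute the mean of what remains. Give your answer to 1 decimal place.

Excluded: 1612
Retained (n=11): Σ = 3131
Mean = 3131/11 = 284.6364

284.6 ms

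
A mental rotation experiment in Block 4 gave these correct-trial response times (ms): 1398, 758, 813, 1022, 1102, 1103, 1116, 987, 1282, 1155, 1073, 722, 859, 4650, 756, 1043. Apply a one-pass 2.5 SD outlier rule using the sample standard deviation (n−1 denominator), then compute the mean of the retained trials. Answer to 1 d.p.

1012.6 ms

n = 16, ΣRT = 19839, M = 1239.938
Σ(x−M)² = 12955866.94; s = √(12955866.94/15) = 929.368
Cutoffs: 1239.938 ± 2.5·929.368 → [-1083.5, 3563.4]
Outside: 4650 → excluded.
Retained (n=15): Σ = 15189, mean = 15189/15 = 1012.600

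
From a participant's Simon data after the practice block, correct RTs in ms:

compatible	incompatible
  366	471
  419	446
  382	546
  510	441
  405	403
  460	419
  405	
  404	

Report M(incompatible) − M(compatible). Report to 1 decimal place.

M(compatible) = 3351/8 = 418.875
M(incompatible) = 2726/6 = 454.333
Difference = 454.333 − 418.875 = 35.458 ms

35.5 ms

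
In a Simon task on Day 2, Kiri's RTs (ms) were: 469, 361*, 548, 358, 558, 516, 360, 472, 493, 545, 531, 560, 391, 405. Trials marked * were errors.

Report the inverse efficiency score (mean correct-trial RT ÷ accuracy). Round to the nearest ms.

514 ms

Correct trials (n=13): 469, 548, 358, 558, 516, 360, 472, 493, 545, 531, 560, 391, 405
Mean correct RT = 6206/13 = 477.3846 ms
Proportion correct = 13/14
IES = 477.3846 / (13/14) = 514.107 ms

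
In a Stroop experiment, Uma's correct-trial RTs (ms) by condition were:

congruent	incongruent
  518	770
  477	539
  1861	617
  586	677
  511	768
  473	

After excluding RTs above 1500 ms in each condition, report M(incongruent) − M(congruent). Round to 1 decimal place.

161.2 ms

congruent: exclude 1861
M(congruent) = 2565/5 = 513.000
M(incongruent) = 3371/5 = 674.200
Difference = 674.200 − 513.000 = 161.200 ms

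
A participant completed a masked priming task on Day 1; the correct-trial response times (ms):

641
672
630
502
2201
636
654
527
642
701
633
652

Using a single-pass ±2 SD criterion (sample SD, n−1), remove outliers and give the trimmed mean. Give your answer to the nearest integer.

n = 12, ΣRT = 9091, M = 757.583
Σ(x−M)² = 2307878.92; s = √(2307878.92/11) = 458.047
Cutoffs: 757.583 ± 2·458.047 → [-158.5, 1673.7]
Outside: 2201 → excluded.
Retained (n=11): Σ = 6890, mean = 6890/11 = 626.364

626 ms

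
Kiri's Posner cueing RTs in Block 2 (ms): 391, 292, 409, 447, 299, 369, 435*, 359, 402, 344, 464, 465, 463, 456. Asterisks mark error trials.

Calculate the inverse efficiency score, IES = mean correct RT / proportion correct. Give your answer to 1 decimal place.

427.5 ms

Correct trials (n=13): 391, 292, 409, 447, 299, 369, 359, 402, 344, 464, 465, 463, 456
Mean correct RT = 5160/13 = 396.9231 ms
Proportion correct = 13/14
IES = 396.9231 / (13/14) = 427.456 ms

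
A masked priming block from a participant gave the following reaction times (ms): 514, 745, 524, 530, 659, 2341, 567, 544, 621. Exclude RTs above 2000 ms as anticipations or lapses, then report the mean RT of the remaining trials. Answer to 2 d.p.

588.00 ms

Excluded: 2341
Retained (n=8): Σ = 4704
Mean = 4704/8 = 588.0000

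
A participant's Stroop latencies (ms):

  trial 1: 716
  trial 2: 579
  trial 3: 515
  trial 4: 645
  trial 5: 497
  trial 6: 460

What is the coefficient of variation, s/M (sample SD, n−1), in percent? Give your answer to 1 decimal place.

n = 6, Σ = 3412, M = 568.6667
Σ(x−M)² = 47465.333; s = √(47465.333/5) = 97.4324
CV = 97.4324 / 568.6667 = 0.17133 = 17.133%

17.1%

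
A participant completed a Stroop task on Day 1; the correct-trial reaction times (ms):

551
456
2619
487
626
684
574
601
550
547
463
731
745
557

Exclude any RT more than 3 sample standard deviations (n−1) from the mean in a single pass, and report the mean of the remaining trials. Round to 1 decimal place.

582.5 ms

n = 14, ΣRT = 10191, M = 727.929
Σ(x−M)² = 3955668.93; s = √(3955668.93/13) = 551.618
Cutoffs: 727.929 ± 3·551.618 → [-926.9, 2382.8]
Outside: 2619 → excluded.
Retained (n=13): Σ = 7572, mean = 7572/13 = 582.462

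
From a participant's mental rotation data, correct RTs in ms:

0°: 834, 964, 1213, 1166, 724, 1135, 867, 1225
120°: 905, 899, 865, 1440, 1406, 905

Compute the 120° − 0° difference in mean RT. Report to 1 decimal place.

54.0 ms

M(0°) = 8128/8 = 1016.000
M(120°) = 6420/6 = 1070.000
Difference = 1070.000 − 1016.000 = 54.000 ms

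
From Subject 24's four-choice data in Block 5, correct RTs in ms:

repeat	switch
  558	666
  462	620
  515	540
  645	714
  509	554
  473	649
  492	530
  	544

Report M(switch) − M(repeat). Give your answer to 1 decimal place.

80.1 ms

M(repeat) = 3654/7 = 522.000
M(switch) = 4817/8 = 602.125
Difference = 602.125 − 522.000 = 80.125 ms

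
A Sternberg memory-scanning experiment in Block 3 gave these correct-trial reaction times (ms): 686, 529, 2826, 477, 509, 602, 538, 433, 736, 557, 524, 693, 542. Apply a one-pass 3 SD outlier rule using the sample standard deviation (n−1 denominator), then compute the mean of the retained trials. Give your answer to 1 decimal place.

568.8 ms

n = 13, ΣRT = 9652, M = 742.462
Σ(x−M)² = 4796955.23; s = √(4796955.23/12) = 632.255
Cutoffs: 742.462 ± 3·632.255 → [-1154.3, 2639.2]
Outside: 2826 → excluded.
Retained (n=12): Σ = 6826, mean = 6826/12 = 568.833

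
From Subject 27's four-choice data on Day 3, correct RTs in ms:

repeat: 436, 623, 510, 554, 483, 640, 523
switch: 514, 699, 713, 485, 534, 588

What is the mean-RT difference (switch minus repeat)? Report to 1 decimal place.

M(repeat) = 3769/7 = 538.429
M(switch) = 3533/6 = 588.833
Difference = 588.833 − 538.429 = 50.405 ms

50.4 ms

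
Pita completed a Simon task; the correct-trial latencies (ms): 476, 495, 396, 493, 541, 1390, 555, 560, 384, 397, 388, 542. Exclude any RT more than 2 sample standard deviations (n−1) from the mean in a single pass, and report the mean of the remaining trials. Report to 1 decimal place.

475.2 ms

n = 12, ΣRT = 6617, M = 551.417
Σ(x−M)² = 818520.92; s = √(818520.92/11) = 272.784
Cutoffs: 551.417 ± 2·272.784 → [5.8, 1097.0]
Outside: 1390 → excluded.
Retained (n=11): Σ = 5227, mean = 5227/11 = 475.182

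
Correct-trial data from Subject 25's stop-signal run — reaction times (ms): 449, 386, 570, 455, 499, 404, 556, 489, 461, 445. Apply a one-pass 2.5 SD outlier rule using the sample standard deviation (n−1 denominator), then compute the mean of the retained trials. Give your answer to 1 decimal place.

n = 10, ΣRT = 4714, M = 471.400
Σ(x−M)² = 31362.40; s = √(31362.40/9) = 59.031
Cutoffs: 471.400 ± 2.5·59.031 → [323.8, 619.0]
No RTs fall outside the cutoffs; all 10 retained. Mean = 4714/10 = 471.400

471.4 ms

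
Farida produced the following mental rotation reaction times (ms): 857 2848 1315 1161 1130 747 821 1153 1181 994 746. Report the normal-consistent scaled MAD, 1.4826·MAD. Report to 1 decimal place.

Sorted: 746, 747, 821, 857, 994, 1130, 1153, 1161, 1181, 1315, 2848 → median = 1130
|x − 1130| sorted: 0, 23, 31, 51, 136, 185, 273, 309, 383, 384, 1718 → MAD = 185
Robust SD ≈ 1.4826 × 185 = 274.281

274.3 ms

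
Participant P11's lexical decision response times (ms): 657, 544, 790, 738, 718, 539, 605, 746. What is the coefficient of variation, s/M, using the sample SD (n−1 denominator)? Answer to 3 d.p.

n = 8, Σ = 5337, M = 667.1250
Σ(x−M)² = 64468.875; s = √(64468.875/7) = 95.9679
CV = 95.9679 / 667.1250 = 0.14385

0.144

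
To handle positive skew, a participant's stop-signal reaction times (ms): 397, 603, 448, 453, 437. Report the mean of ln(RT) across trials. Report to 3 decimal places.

6.137

ln(RT): 5.9839, 6.4019, 6.1048, 6.1159, 6.0799
Σ ln(RT) = 30.6865
Mean = 30.6865/5 = 6.13729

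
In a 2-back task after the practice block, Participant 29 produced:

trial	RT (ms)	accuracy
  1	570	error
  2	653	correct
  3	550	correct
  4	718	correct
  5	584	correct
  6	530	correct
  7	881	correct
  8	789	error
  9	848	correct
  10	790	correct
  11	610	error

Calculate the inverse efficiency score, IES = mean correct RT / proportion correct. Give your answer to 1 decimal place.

Correct trials (n=8): 653, 550, 718, 584, 530, 881, 848, 790
Mean correct RT = 5554/8 = 694.2500 ms
Proportion correct = 8/11
IES = 694.2500 / (8/11) = 954.594 ms

954.6 ms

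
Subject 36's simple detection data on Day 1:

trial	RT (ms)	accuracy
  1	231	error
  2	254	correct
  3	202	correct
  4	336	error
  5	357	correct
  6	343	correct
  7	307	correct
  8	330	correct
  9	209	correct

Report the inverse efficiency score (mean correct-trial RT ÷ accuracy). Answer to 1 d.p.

Correct trials (n=7): 254, 202, 357, 343, 307, 330, 209
Mean correct RT = 2002/7 = 286.0000 ms
Proportion correct = 7/9
IES = 286.0000 / (7/9) = 367.714 ms

367.7 ms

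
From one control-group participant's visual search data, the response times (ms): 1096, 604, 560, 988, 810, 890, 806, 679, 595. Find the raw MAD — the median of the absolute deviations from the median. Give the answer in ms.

Sorted: 560, 595, 604, 679, 806, 810, 890, 988, 1096 → median = 806
|x − 806|: 290, 202, 246, 182, 4, 84, 0, 127, 211
Sorted deviations: 0, 4, 84, 127, 182, 202, 211, 246, 290 → MAD = 182

182 ms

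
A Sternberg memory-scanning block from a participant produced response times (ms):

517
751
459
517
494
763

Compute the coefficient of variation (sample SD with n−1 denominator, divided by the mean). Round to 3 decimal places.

0.233

n = 6, Σ = 3501, M = 583.5000
Σ(x−M)² = 92631.500; s = √(92631.500/5) = 136.1114
CV = 136.1114 / 583.5000 = 0.23327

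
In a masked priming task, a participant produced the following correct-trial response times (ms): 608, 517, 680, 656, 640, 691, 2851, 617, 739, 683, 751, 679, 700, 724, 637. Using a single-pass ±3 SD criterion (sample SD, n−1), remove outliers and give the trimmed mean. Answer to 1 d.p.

665.9 ms

n = 15, ΣRT = 12173, M = 811.533
Σ(x−M)² = 4504461.73; s = √(4504461.73/14) = 567.228
Cutoffs: 811.533 ± 3·567.228 → [-890.1, 2513.2]
Outside: 2851 → excluded.
Retained (n=14): Σ = 9322, mean = 9322/14 = 665.857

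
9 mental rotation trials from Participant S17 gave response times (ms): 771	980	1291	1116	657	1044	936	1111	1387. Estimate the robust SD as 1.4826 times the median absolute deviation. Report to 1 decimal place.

Sorted: 657, 771, 936, 980, 1044, 1111, 1116, 1291, 1387 → median = 1044
|x − 1044| sorted: 0, 64, 67, 72, 108, 247, 273, 343, 387 → MAD = 108
Robust SD ≈ 1.4826 × 108 = 160.121

160.1 ms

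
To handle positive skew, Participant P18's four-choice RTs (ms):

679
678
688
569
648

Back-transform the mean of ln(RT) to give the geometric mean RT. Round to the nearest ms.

651 ms

ln(RT): 6.5206, 6.5191, 6.5338, 6.3439, 6.4739
Mean ln(RT) = 32.3913/5 = 6.47827
Geometric mean = exp(6.47827) = 650.84 ms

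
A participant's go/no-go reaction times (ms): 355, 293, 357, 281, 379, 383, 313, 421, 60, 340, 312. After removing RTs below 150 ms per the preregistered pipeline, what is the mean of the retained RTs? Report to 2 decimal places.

343.40 ms

Excluded: 60
Retained (n=10): Σ = 3434
Mean = 3434/10 = 343.4000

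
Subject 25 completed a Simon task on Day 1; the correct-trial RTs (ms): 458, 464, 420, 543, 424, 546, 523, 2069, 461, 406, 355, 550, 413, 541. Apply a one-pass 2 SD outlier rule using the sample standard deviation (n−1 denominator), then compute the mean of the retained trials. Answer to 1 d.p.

n = 14, ΣRT = 8173, M = 583.786
Σ(x−M)² = 2426342.36; s = √(2426342.36/13) = 432.021
Cutoffs: 583.786 ± 2·432.021 → [-280.3, 1447.8]
Outside: 2069 → excluded.
Retained (n=13): Σ = 6104, mean = 6104/13 = 469.538

469.5 ms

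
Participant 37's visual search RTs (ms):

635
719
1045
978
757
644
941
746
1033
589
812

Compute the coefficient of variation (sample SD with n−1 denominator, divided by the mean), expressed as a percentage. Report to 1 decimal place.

n = 11, Σ = 8899, M = 809.0000
Σ(x−M)² = 272540.000; s = √(272540.000/10) = 165.0879
CV = 165.0879 / 809.0000 = 0.20406 = 20.406%

20.4%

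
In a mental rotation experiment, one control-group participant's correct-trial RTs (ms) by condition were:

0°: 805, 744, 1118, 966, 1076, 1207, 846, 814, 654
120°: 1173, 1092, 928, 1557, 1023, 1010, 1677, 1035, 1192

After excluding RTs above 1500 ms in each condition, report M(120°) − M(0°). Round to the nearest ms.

150 ms

120°: exclude 1557, 1677
M(0°) = 8230/9 = 914.444
M(120°) = 7453/7 = 1064.714
Difference = 1064.714 − 914.444 = 150.270 ms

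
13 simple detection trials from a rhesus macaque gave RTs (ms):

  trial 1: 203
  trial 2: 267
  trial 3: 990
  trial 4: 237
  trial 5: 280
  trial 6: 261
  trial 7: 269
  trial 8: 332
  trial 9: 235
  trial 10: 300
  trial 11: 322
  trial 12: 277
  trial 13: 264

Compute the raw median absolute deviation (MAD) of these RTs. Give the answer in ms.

Sorted: 203, 235, 237, 261, 264, 267, 269, 277, 280, 300, 322, 332, 990 → median = 269
|x − 269|: 66, 2, 721, 32, 11, 8, 0, 63, 34, 31, 53, 8, 5
Sorted deviations: 0, 2, 5, 8, 8, 11, 31, 32, 34, 53, 63, 66, 721 → MAD = 31

31 ms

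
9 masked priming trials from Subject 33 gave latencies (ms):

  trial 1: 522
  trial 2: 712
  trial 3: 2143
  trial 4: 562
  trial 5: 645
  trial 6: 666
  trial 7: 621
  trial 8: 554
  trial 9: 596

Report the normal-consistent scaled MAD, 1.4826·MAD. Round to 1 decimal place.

Sorted: 522, 554, 562, 596, 621, 645, 666, 712, 2143 → median = 621
|x − 621| sorted: 0, 24, 25, 45, 59, 67, 91, 99, 1522 → MAD = 59
Robust SD ≈ 1.4826 × 59 = 87.473

87.5 ms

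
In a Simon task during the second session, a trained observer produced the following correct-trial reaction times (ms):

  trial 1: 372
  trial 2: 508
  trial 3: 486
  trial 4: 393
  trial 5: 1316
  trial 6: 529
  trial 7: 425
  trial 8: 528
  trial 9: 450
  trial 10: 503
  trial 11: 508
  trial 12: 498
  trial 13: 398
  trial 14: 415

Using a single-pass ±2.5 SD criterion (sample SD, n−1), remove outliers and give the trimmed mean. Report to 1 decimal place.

n = 14, ΣRT = 7329, M = 523.500
Σ(x−M)² = 713673.50; s = √(713673.50/13) = 234.303
Cutoffs: 523.500 ± 2.5·234.303 → [-62.3, 1109.3]
Outside: 1316 → excluded.
Retained (n=13): Σ = 6013, mean = 6013/13 = 462.538

462.5 ms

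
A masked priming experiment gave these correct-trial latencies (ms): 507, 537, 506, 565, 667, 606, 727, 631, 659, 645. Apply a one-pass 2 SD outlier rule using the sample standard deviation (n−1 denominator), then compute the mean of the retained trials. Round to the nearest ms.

605 ms

n = 10, ΣRT = 6050, M = 605.000
Σ(x−M)² = 49550.00; s = √(49550.00/9) = 74.199
Cutoffs: 605.000 ± 2·74.199 → [456.6, 753.4]
No RTs fall outside the cutoffs; all 10 retained. Mean = 6050/10 = 605.000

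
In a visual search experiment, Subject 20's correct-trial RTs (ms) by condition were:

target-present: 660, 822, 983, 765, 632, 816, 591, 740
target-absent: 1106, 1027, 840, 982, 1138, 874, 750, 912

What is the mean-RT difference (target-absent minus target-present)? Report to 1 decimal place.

202.5 ms

M(target-present) = 6009/8 = 751.125
M(target-absent) = 7629/8 = 953.625
Difference = 953.625 − 751.125 = 202.500 ms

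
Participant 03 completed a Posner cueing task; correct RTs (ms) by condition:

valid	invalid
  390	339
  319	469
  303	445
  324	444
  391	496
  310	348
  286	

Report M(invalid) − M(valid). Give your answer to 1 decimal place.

91.6 ms

M(valid) = 2323/7 = 331.857
M(invalid) = 2541/6 = 423.500
Difference = 423.500 − 331.857 = 91.643 ms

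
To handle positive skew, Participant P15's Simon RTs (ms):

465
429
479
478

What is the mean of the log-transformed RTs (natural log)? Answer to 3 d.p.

6.136

ln(RT): 6.1420, 6.0615, 6.1717, 6.1696
Σ ln(RT) = 24.5448
Mean = 24.5448/4 = 6.13620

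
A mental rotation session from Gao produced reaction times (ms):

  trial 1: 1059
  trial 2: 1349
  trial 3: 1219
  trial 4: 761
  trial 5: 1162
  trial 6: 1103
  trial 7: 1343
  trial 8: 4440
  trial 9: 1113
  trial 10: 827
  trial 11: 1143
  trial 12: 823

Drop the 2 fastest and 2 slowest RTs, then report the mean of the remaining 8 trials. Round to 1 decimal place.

Sorted: 761, 823, 827, 1059, 1103, 1113, 1143, 1162, 1219, 1343, 1349, 4440
Drop lowest 2 (761, 823) and highest 2 (1349, 4440)
Remaining (n=8): Σ = 8969, mean = 8969/8 = 1121.125

1121.1 ms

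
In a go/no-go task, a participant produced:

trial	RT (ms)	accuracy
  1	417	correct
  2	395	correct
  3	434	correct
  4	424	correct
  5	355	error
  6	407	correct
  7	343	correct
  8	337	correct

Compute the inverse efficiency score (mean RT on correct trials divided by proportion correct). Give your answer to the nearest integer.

450 ms

Correct trials (n=7): 417, 395, 434, 424, 407, 343, 337
Mean correct RT = 2757/7 = 393.8571 ms
Proportion correct = 7/8
IES = 393.8571 / (7/8) = 450.122 ms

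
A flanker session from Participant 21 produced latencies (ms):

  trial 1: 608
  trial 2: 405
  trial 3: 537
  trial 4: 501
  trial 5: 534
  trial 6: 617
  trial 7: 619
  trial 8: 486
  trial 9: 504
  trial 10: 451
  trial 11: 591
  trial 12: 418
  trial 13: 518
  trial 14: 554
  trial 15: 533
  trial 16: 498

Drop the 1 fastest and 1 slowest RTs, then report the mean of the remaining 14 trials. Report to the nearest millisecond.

Sorted: 405, 418, 451, 486, 498, 501, 504, 518, 533, 534, 537, 554, 591, 608, 617, 619
Drop lowest 1 (405) and highest 1 (619)
Remaining (n=14): Σ = 7350, mean = 7350/14 = 525.000

525 ms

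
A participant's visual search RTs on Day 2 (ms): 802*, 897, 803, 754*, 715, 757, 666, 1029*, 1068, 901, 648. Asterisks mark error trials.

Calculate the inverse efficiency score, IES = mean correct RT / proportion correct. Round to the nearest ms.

Correct trials (n=8): 897, 803, 715, 757, 666, 1068, 901, 648
Mean correct RT = 6455/8 = 806.8750 ms
Proportion correct = 8/11
IES = 806.8750 / (8/11) = 1109.453 ms

1109 ms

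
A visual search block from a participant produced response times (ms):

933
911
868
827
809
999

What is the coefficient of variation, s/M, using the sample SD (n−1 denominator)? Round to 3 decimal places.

0.080

n = 6, Σ = 5347, M = 891.1667
Σ(x−M)² = 25176.833; s = √(25176.833/5) = 70.9603
CV = 70.9603 / 891.1667 = 0.07963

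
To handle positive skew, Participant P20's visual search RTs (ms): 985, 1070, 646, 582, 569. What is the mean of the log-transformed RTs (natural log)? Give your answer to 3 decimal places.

6.610

ln(RT): 6.8926, 6.9754, 6.4708, 6.3665, 6.3439
Σ ln(RT) = 33.0492
Mean = 33.0492/5 = 6.60984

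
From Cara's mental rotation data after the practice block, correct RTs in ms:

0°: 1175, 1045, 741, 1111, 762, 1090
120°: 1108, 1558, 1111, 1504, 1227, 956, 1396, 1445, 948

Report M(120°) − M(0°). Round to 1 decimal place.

M(0°) = 5924/6 = 987.333
M(120°) = 11253/9 = 1250.333
Difference = 1250.333 − 987.333 = 263.000 ms

263.0 ms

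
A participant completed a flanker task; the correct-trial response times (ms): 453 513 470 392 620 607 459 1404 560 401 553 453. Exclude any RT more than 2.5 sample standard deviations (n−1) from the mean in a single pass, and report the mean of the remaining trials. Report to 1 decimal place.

n = 12, ΣRT = 6885, M = 573.750
Σ(x−M)² = 812838.25; s = √(812838.25/11) = 271.835
Cutoffs: 573.750 ± 2.5·271.835 → [-105.8, 1253.3]
Outside: 1404 → excluded.
Retained (n=11): Σ = 5481, mean = 5481/11 = 498.273

498.3 ms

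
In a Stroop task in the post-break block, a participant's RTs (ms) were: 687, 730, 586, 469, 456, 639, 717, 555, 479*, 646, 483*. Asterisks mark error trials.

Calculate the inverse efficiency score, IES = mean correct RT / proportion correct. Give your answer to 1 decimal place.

Correct trials (n=9): 687, 730, 586, 469, 456, 639, 717, 555, 646
Mean correct RT = 5485/9 = 609.4444 ms
Proportion correct = 9/11
IES = 609.4444 / (9/11) = 744.877 ms

744.9 ms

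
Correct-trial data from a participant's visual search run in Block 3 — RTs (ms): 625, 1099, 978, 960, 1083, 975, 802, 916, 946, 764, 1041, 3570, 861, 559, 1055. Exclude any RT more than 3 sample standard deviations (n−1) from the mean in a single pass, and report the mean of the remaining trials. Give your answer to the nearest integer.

905 ms

n = 15, ΣRT = 16234, M = 1082.267
Σ(x−M)² = 6986786.93; s = √(6986786.93/14) = 706.439
Cutoffs: 1082.267 ± 3·706.439 → [-1037.1, 3201.6]
Outside: 3570 → excluded.
Retained (n=14): Σ = 12664, mean = 12664/14 = 904.571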